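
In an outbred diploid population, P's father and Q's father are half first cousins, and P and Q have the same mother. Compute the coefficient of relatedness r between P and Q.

0.265625

Independent pedigree routes through distinct common ancestors add.
P and Q are related in two ways: half second cousins through their fathers (r = 1/64) and half-sibs through their shared mother (r = 1/4).
r = 1/64 + 1/4 = 0.265625.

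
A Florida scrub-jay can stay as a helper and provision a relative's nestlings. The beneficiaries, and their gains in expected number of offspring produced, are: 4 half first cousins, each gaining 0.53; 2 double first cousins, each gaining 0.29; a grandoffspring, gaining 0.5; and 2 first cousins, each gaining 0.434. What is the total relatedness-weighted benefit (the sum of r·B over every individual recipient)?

0.511

r to a half first cousin = 1/16 (half first cousins share one grandparent — one path of length 4: r = (1/2)^4 = 1/16).
r to a double first cousin = 0.25 (double first cousins share both grandparent pairs — four paths of length 4: r = 4·(1/2)^4 = 1/4).
r to a grandoffspring = 0.25 (two parent–offspring links: r = (1/2)^2 = 1/4).
r to a first cousin = 0.125 (first cousins share one grandparent pair — two paths of length 4: r = 2·(1/2)^4 = 1/8).
Summing one r·B term per recipient: 4·0.0625·0.53 + 2·0.25·0.29 + 1·0.25·0.5 + 2·0.125·0.434 = 0.511.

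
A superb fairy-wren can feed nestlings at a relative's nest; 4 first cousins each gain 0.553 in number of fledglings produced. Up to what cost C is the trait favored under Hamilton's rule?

0.2765

r to a first cousin = 0.125 (first cousins share one grandparent pair — two paths of length 4: r = 2·(1/2)^4 = 1/8).
Hamilton's rule: n·r·B > C, so the trait is favored while C < n·r·B = 4·0.125·0.553 = 0.2765.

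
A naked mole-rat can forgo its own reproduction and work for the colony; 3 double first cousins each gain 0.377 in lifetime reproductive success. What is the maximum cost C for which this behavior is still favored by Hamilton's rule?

r to a double first cousin = 0.25 (double first cousins share both grandparent pairs — four paths of length 4: r = 4·(1/2)^4 = 1/4).
Hamilton's rule: n·r·B > C, so the trait is favored while C < n·r·B = 3·0.25·0.377 = 0.28275.

0.28275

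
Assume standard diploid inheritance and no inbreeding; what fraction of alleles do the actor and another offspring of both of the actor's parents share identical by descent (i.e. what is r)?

Each parent–offspring link contributes a factor of 1/2, and independent paths through distinct common ancestors add.
Full sibs share both parents — two paths of length 2: r = 2·(1/2)^2 = 1/2.

0.5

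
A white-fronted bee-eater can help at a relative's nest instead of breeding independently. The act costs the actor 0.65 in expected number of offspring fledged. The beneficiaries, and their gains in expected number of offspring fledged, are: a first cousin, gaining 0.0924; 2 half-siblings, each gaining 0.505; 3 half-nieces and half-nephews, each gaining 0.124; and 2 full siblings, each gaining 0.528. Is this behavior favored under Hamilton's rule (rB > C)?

Hamilton's rule: the trait is favored when the sum of r·B over every recipient exceeds the actor's cost C.
r to a first cousin = 0.125 (first cousins share one grandparent pair — two paths of length 4: r = 2·(1/2)^4 = 1/8).
r to a half-sibling = 1/4 (half-sibs share one parent — one path of length 2: r = (1/2)^2 = 1/4).
r to a half-niece or half-nephew = 1/8 (half-aunt/uncle↔niece/nephew: one path of length 3: r = (1/2)^3 = 1/8).
r to a full sibling = 0.5 (full sibs share both parents — two paths of length 2: r = 2·(1/2)^2 = 1/2).
Summing one r·B term per recipient: 1·0.125·0.0924 + 2·0.25·0.505 + 3·0.125·0.124 + 2·0.5·0.528 = 0.83855.
0.83855 > 0.65: the indirect benefit exceeds the cost.

Yes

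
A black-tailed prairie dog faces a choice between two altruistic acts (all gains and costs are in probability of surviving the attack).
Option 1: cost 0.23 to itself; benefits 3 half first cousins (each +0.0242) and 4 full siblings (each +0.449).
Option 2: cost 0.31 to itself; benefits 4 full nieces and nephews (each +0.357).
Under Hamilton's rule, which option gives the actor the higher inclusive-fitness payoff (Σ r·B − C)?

Option 1

Option 1: r to a half first cousin = 0.0625.
Option 1: r to a full sibling = 0.5.
Option 1: Σ r·B − C = (3·0.0625·0.0242 + 4·0.5·0.449) − 0.23 = 0.6725375.
Option 2: r to a full niece or nephew = 0.25.
Option 2: Σ r·B − C = (4·0.25·0.357) − 0.31 = 0.047.
Option 1 has the higher net inclusive-fitness payoff.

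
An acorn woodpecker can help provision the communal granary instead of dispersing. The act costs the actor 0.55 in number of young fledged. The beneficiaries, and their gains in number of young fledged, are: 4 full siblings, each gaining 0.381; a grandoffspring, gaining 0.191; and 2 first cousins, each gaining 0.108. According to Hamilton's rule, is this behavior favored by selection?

Yes

Hamilton's rule: the trait is favored when the sum of r·B over every recipient exceeds the actor's cost C.
r to a full sibling = 1/2 (full sibs share both parents — two paths of length 2: r = 2·(1/2)^2 = 1/2).
r to a grandoffspring = 1/4 (two parent–offspring links: r = (1/2)^2 = 1/4).
r to a first cousin = 1/8 (first cousins share one grandparent pair — two paths of length 4: r = 2·(1/2)^4 = 1/8).
Summing one r·B term per recipient: 4·0.5·0.381 + 1·0.25·0.191 + 2·0.125·0.108 = 0.83675.
0.83675 > 0.55: the indirect benefit exceeds the cost.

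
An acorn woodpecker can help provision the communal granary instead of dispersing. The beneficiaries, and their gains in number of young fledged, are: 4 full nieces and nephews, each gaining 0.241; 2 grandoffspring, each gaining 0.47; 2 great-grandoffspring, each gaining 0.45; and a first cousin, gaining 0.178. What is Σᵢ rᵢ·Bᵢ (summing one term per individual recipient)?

0.61075

r to a full niece or nephew = 0.25 (full aunt/uncle↔niece/nephew: two paths of length 3 through the shared grandparent pair: r = 2·(1/2)^3 = 1/4).
r to a grandoffspring = 1/4 (two parent–offspring links: r = (1/2)^2 = 1/4).
r to a great-grandoffspring = 0.125 (three parent–offspring links: r = (1/2)^3 = 1/8).
r to a first cousin = 0.125 (first cousins share one grandparent pair — two paths of length 4: r = 2·(1/2)^4 = 1/8).
Summing one r·B term per recipient: 4·0.25·0.241 + 2·0.25·0.47 + 2·0.125·0.45 + 1·0.125·0.178 = 0.61075.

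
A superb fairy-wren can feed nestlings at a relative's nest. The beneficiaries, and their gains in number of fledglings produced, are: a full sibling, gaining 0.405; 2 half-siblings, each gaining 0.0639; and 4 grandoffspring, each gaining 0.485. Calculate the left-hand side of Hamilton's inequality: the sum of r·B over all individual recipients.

r to a full sibling = 0.5 (full sibs share both parents — two paths of length 2: r = 2·(1/2)^2 = 1/2).
r to a half-sibling = 0.25 (half-sibs share one parent — one path of length 2: r = (1/2)^2 = 1/4).
r to a grandoffspring = 1/4 (two parent–offspring links: r = (1/2)^2 = 1/4).
Summing one r·B term per recipient: 1·0.5·0.405 + 2·0.25·0.0639 + 4·0.25·0.485 = 0.71945.

0.71945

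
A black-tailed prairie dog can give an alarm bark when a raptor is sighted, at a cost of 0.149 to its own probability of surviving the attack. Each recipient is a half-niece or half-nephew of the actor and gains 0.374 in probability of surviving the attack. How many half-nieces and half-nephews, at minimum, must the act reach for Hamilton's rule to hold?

4

r to a half-niece or half-nephew = 0.125 (half-aunt/uncle↔niece/nephew: one path of length 3: r = (1/2)^3 = 1/8).
Hamilton's rule: n·r·B > C  ⇒  n > C/(r·B) = 0.149/(0.125·0.374) = 3.187.
The smallest integer exceeding 3.187 is 4.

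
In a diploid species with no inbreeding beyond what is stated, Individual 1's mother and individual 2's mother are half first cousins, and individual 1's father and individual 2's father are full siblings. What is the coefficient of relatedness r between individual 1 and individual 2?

Relatedness sums over independent paths through distinct common ancestors.
Individual 1 and individual 2 are related in two ways: half second cousins through their mothers (r = 1/64) and first cousins through their fathers (r = 1/8).
r = 1/64 + 1/8 = 0.140625.

0.140625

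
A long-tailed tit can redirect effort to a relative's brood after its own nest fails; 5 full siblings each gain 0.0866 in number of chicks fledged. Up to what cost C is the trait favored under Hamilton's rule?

0.2165

r to a full sibling = 0.5 (full sibs share both parents — two paths of length 2: r = 2·(1/2)^2 = 1/2).
Hamilton's rule: n·r·B > C, so the trait is favored while C < n·r·B = 5·0.5·0.0866 = 0.2165.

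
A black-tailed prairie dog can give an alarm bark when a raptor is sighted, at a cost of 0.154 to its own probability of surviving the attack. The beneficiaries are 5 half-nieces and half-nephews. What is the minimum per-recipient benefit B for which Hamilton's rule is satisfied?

0.2464

r to a half-niece or half-nephew = 0.125 (half-aunt/uncle↔niece/nephew: one path of length 3: r = (1/2)^3 = 1/8).
Hamilton's rule with n recipients of equal r: n·r·B > C, so B > C/(n·r) = 0.154/(5·0.125) = 0.2464.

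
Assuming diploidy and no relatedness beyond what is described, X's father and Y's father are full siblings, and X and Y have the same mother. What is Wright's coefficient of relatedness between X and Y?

Independent pedigree routes through distinct common ancestors add.
X and Y are related in two ways: first cousins through their fathers (r = 1/8) and half-sibs through their shared mother (r = 1/4).
r = 1/8 + 1/4 = 3/8 = 0.375.

0.375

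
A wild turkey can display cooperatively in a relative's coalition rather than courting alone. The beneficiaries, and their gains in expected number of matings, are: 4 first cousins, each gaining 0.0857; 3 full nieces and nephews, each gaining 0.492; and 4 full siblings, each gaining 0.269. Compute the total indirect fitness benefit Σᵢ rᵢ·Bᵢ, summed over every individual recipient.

r to a first cousin = 0.125 (first cousins share one grandparent pair — two paths of length 4: r = 2·(1/2)^4 = 1/8).
r to a full niece or nephew = 0.25 (full aunt/uncle↔niece/nephew: two paths of length 3 through the shared grandparent pair: r = 2·(1/2)^3 = 1/4).
r to a full sibling = 0.5 (full sibs share both parents — two paths of length 2: r = 2·(1/2)^2 = 1/2).
Summing one r·B term per recipient: 4·0.125·0.0857 + 3·0.25·0.492 + 4·0.5·0.269 = 0.94985.

0.94985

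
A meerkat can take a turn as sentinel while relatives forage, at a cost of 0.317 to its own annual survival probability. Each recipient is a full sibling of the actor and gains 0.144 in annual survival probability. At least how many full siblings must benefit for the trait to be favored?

5

r to a full sibling = 1/2 (full sibs share both parents — two paths of length 2: r = 2·(1/2)^2 = 1/2).
Hamilton's rule: n·r·B > C  ⇒  n > C/(r·B) = 0.317/(0.5·0.144) = 4.403.
The smallest integer exceeding 4.403 is 5.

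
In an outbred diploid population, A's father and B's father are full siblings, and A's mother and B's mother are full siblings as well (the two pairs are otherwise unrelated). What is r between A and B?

0.25

Wright's path rule: contributions from independent ancestry routes add.
A and B are related in two ways: first cousins through their fathers (r = 1/8) and first cousins through their mothers (r = 1/8) — i.e. double first cousins.
r = 1/8 + 1/8 = 1/4 = 0.25.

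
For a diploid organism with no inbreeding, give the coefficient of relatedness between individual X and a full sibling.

Full sibs share both parents — two paths of length 2: r = 2·(1/2)^2 = 1/2.

0.5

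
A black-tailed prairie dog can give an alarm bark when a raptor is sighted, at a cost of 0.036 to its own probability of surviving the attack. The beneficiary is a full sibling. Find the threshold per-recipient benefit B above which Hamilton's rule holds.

0.072

r to a full sibling = 1/2 (full sibs share both parents — two paths of length 2: r = 2·(1/2)^2 = 1/2).
Hamilton's rule with n recipients of equal r: n·r·B > C, so B > C/(n·r) = 0.036/(1·0.5) = 0.072.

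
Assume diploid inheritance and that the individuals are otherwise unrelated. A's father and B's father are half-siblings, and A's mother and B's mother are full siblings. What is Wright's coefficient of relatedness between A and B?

Independent pedigree routes through distinct common ancestors add.
A and B are related in two ways: half first cousins through their fathers (r = 1/16) and first cousins through their mothers (r = 1/8).
r = 1/16 + 1/8 = 3/16 = 0.1875.

0.1875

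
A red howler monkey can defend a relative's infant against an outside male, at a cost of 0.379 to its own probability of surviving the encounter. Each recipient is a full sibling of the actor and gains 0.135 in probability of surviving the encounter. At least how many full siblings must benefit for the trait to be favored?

r to a full sibling = 0.5 (full sibs share both parents — two paths of length 2: r = 2·(1/2)^2 = 1/2).
Hamilton's rule: n·r·B > C  ⇒  n > C/(r·B) = 0.379/(0.5·0.135) = 5.615.
The smallest integer exceeding 5.615 is 6.

6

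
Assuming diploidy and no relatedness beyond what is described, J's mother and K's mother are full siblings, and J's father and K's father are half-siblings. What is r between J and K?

Independent pedigree routes through distinct common ancestors add.
J and K are related in two ways: first cousins through their mothers (r = 1/8) and half first cousins through their fathers (r = 1/16).
r = 1/8 + 1/16 = 0.1875.

0.1875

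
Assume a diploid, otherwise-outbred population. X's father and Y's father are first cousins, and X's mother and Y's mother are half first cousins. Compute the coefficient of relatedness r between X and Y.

With two independent routes of shared ancestry, r is the sum of the two contributions.
X and Y are related in two ways: second cousins through their fathers (r = 1/32) and half second cousins through their mothers (r = 1/64).
r = 1/32 + 1/64 = 3/64 = 0.046875.

0.046875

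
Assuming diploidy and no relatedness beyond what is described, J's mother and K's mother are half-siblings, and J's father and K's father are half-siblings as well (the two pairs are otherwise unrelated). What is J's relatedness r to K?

Wright's path rule: contributions from independent ancestry routes add.
J and K are related in two ways: half first cousins through their mothers (r = 1/16) and half first cousins through their fathers (r = 1/16).
r = 1/16 + 1/16 = 1/8 = 0.125.

0.125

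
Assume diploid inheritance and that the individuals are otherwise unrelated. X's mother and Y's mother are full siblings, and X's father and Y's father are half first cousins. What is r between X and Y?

0.140625

Independent pedigree routes through distinct common ancestors add.
X and Y are related in two ways: first cousins through their mothers (r = 1/8) and half second cousins through their fathers (r = 1/64).
r = 1/8 + 1/64 = 9/64 = 0.140625.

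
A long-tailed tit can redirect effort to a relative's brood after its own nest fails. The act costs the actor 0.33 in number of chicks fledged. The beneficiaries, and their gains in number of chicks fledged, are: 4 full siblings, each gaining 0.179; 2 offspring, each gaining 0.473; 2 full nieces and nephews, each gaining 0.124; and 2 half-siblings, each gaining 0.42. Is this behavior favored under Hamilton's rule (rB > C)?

Hamilton's rule: the trait is favored when the sum of r·B over every recipient exceeds the actor's cost C.
r to a full sibling = 1/2 (full sibs share both parents — two paths of length 2: r = 2·(1/2)^2 = 1/2).
r to an offspring = 0.5 (one parent–offspring link: r = (1/2)^1 = 1/2).
r to a full niece or nephew = 0.25 (full aunt/uncle↔niece/nephew: two paths of length 3 through the shared grandparent pair: r = 2·(1/2)^3 = 1/4).
r to a half-sibling = 1/4 (half-sibs share one parent — one path of length 2: r = (1/2)^2 = 1/4).
Summing one r·B term per recipient: 4·0.5·0.179 + 2·0.5·0.473 + 2·0.25·0.124 + 2·0.25·0.42 = 1.103.
1.103 > 0.33: the indirect benefit exceeds the cost.

Yes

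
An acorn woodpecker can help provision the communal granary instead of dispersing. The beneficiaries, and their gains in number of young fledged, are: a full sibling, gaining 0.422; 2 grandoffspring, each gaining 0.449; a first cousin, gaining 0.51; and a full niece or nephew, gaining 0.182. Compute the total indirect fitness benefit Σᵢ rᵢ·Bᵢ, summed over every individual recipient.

r to a full sibling = 0.5 (full sibs share both parents — two paths of length 2: r = 2·(1/2)^2 = 1/2).
r to a grandoffspring = 0.25 (two parent–offspring links: r = (1/2)^2 = 1/4).
r to a first cousin = 1/8 (first cousins share one grandparent pair — two paths of length 4: r = 2·(1/2)^4 = 1/8).
r to a full niece or nephew = 0.25 (full aunt/uncle↔niece/nephew: two paths of length 3 through the shared grandparent pair: r = 2·(1/2)^3 = 1/4).
Summing one r·B term per recipient: 1·0.5·0.422 + 2·0.25·0.449 + 1·0.125·0.51 + 1·0.25·0.182 = 0.54475.

0.54475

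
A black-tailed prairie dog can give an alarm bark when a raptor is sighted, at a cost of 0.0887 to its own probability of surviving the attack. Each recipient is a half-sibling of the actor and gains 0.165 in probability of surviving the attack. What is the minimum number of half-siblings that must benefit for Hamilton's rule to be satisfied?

3

r to a half-sibling = 0.25 (half-sibs share one parent — one path of length 2: r = (1/2)^2 = 1/4).
Hamilton's rule: n·r·B > C  ⇒  n > C/(r·B) = 0.0887/(0.25·0.165) = 2.15.
The smallest integer exceeding 2.15 is 3.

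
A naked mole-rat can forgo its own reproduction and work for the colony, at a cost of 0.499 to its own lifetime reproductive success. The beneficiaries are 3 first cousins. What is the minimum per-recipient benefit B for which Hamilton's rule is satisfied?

r to a first cousin = 0.125 (first cousins share one grandparent pair — two paths of length 4: r = 2·(1/2)^4 = 1/8).
Hamilton's rule with n recipients of equal r: n·r·B > C, so B > C/(n·r) = 0.499/(3·0.125) = 1.3307.

1.3307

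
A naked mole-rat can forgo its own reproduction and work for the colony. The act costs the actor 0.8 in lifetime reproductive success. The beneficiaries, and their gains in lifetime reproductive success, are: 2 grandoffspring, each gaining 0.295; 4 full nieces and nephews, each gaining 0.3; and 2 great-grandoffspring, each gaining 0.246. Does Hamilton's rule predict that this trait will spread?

No

Hamilton's rule: the trait is favored when the sum of r·B over every recipient exceeds the actor's cost C.
r to a grandoffspring = 0.25 (two parent–offspring links: r = (1/2)^2 = 1/4).
r to a full niece or nephew = 0.25 (full aunt/uncle↔niece/nephew: two paths of length 3 through the shared grandparent pair: r = 2·(1/2)^3 = 1/4).
r to a great-grandoffspring = 1/8 (three parent–offspring links: r = (1/2)^3 = 1/8).
Summing one r·B term per recipient: 2·0.25·0.295 + 4·0.25·0.3 + 2·0.125·0.246 = 0.509.
0.509 < 0.8: the indirect benefit is less than the cost.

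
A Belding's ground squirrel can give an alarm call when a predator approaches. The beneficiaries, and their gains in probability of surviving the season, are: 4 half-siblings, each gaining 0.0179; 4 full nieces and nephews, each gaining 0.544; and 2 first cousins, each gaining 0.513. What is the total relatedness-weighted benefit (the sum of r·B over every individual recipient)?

0.69015

r to a half-sibling = 1/4 (half-sibs share one parent — one path of length 2: r = (1/2)^2 = 1/4).
r to a full niece or nephew = 0.25 (full aunt/uncle↔niece/nephew: two paths of length 3 through the shared grandparent pair: r = 2·(1/2)^3 = 1/4).
r to a first cousin = 0.125 (first cousins share one grandparent pair — two paths of length 4: r = 2·(1/2)^4 = 1/8).
Summing one r·B term per recipient: 4·0.25·0.0179 + 4·0.25·0.544 + 2·0.125·0.513 = 0.69015.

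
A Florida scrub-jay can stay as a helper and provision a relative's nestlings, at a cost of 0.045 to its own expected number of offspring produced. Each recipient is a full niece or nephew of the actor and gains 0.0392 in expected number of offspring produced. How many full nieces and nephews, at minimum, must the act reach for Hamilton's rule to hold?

r to a full niece or nephew = 1/4 (full aunt/uncle↔niece/nephew: two paths of length 3 through the shared grandparent pair: r = 2·(1/2)^3 = 1/4).
Hamilton's rule: n·r·B > C  ⇒  n > C/(r·B) = 0.045/(0.25·0.0392) = 4.592.
The smallest integer exceeding 4.592 is 5.

5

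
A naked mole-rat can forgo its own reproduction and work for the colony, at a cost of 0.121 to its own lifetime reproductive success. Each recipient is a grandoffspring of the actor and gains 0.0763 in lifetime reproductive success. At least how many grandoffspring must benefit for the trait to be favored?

r to a grandoffspring = 1/4 (two parent–offspring links: r = (1/2)^2 = 1/4).
Hamilton's rule: n·r·B > C  ⇒  n > C/(r·B) = 0.121/(0.25·0.0763) = 6.343.
The smallest integer exceeding 6.343 is 7.

7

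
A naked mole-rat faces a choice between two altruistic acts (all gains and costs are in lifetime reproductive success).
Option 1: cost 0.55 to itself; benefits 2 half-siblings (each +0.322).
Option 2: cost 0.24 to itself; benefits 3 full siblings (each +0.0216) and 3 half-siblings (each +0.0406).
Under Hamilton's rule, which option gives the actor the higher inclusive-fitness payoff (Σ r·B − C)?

Option 2

Option 1: r to a half-sibling = 0.25.
Option 1: Σ r·B − C = (2·0.25·0.322) − 0.55 = -0.389.
Option 2: r to a full sibling = 0.5.
Option 2: r to a half-sibling = 0.25.
Option 2: Σ r·B − C = (3·0.5·0.0216 + 3·0.25·0.0406) − 0.24 = -0.17715.
Option 2 has the higher net inclusive-fitness payoff.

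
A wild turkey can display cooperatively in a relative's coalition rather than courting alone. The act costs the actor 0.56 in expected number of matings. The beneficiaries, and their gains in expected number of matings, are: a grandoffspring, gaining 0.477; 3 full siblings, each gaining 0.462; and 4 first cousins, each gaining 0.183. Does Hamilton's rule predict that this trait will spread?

Yes

Hamilton's rule: the trait is favored when the sum of r·B over every recipient exceeds the actor's cost C.
r to a grandoffspring = 0.25 (two parent–offspring links: r = (1/2)^2 = 1/4).
r to a full sibling = 0.5 (full sibs share both parents — two paths of length 2: r = 2·(1/2)^2 = 1/2).
r to a first cousin = 1/8 (first cousins share one grandparent pair — two paths of length 4: r = 2·(1/2)^4 = 1/8).
Summing one r·B term per recipient: 1·0.25·0.477 + 3·0.5·0.462 + 4·0.125·0.183 = 0.90375.
0.90375 > 0.56: the indirect benefit exceeds the cost.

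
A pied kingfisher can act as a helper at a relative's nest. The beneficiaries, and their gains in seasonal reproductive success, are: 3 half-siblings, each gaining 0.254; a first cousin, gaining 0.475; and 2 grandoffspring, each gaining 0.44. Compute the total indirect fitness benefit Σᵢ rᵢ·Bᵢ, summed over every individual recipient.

0.469875

r to a half-sibling = 1/4 (half-sibs share one parent — one path of length 2: r = (1/2)^2 = 1/4).
r to a first cousin = 0.125 (first cousins share one grandparent pair — two paths of length 4: r = 2·(1/2)^4 = 1/8).
r to a grandoffspring = 0.25 (two parent–offspring links: r = (1/2)^2 = 1/4).
Summing one r·B term per recipient: 3·0.25·0.254 + 1·0.125·0.475 + 2·0.25·0.44 = 0.469875.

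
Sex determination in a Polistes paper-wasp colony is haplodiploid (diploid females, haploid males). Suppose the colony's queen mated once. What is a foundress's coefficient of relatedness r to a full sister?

0.75

Haplodiploid full sisters inherit their father's entire haploid genome identically (contributing 1/2) and on average half of their mother's contribution (1/2 · 1/2 = 1/4); r = 1/2 + 1/4 = 3/4.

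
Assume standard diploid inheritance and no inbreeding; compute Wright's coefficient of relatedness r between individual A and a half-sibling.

0.25

Half-sibs share one parent — one path of length 2: r = (1/2)^2 = 1/4.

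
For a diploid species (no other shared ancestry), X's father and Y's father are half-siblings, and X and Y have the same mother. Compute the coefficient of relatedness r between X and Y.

0.3125

Relatedness sums over independent paths through distinct common ancestors.
X and Y are related in two ways: half first cousins through their fathers (r = 1/16) and half-sibs through their shared mother (r = 1/4).
r = 1/16 + 1/4 = 0.3125.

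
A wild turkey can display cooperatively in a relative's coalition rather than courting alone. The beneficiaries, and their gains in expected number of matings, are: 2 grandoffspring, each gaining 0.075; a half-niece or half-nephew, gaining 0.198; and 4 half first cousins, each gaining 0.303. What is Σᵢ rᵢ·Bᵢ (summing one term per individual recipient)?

r to a grandoffspring = 1/4 (two parent–offspring links: r = (1/2)^2 = 1/4).
r to a half-niece or half-nephew = 0.125 (half-aunt/uncle↔niece/nephew: one path of length 3: r = (1/2)^3 = 1/8).
r to a half first cousin = 1/16 (half first cousins share one grandparent — one path of length 4: r = (1/2)^4 = 1/16).
Summing one r·B term per recipient: 2·0.25·0.075 + 1·0.125·0.198 + 4·0.0625·0.303 = 0.138.

0.138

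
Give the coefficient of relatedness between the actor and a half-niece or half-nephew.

Half-aunt/uncle↔niece/nephew: one path of length 3: r = (1/2)^3 = 1/8.

0.125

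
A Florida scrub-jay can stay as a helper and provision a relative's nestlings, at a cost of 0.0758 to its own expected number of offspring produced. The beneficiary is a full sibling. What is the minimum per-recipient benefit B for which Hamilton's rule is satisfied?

0.1516

r to a full sibling = 0.5 (full sibs share both parents — two paths of length 2: r = 2·(1/2)^2 = 1/2).
Hamilton's rule with n recipients of equal r: n·r·B > C, so B > C/(n·r) = 0.0758/(1·0.5) = 0.1516.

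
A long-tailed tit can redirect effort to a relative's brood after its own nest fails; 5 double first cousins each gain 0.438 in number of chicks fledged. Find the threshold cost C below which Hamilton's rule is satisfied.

r to a double first cousin = 1/4 (double first cousins share both grandparent pairs — four paths of length 4: r = 4·(1/2)^4 = 1/4).
Hamilton's rule: n·r·B > C, so the trait is favored while C < n·r·B = 5·0.25·0.438 = 0.5475.

0.5475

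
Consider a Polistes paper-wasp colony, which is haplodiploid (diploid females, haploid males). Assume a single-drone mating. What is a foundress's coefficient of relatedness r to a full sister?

0.75

Haplodiploid full sisters inherit their father's entire haploid genome identically (contributing 1/2) and on average half of their mother's contribution (1/2 · 1/2 = 1/4); r = 1/2 + 1/4 = 3/4.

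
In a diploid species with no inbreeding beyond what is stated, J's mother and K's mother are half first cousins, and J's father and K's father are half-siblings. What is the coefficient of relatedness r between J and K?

Relatedness sums over independent paths through distinct common ancestors.
J and K are related in two ways: half second cousins through their mothers (r = 1/64) and half first cousins through their fathers (r = 1/16).
r = 1/64 + 1/16 = 0.078125.

0.078125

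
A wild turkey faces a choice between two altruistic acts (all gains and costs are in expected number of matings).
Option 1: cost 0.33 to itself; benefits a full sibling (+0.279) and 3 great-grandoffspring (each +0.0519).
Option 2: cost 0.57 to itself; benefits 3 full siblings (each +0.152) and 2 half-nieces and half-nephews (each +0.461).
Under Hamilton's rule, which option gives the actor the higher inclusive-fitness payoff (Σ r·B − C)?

Option 1

Option 1: r to a full sibling = 0.5.
Option 1: r to a great-grandoffspring = 0.125.
Option 1: Σ r·B − C = (1·0.5·0.279 + 3·0.125·0.0519) − 0.33 = -0.1710375.
Option 2: r to a full sibling = 0.5.
Option 2: r to a half-niece or half-nephew = 0.125.
Option 2: Σ r·B − C = (3·0.5·0.152 + 2·0.125·0.461) − 0.57 = -0.22675.
Option 1 has the higher net inclusive-fitness payoff.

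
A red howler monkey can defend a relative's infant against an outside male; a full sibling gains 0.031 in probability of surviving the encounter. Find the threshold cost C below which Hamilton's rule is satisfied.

r to a full sibling = 1/2 (full sibs share both parents — two paths of length 2: r = 2·(1/2)^2 = 1/2).
Hamilton's rule: n·r·B > C, so the trait is favored while C < n·r·B = 1·0.5·0.031 = 0.0155.

0.0155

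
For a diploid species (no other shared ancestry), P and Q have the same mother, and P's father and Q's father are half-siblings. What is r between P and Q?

0.3125

Independent pedigree routes through distinct common ancestors add.
P and Q are related in two ways: half-sibs through their shared mother (r = 1/4) and half first cousins through their fathers (r = 1/16).
r = 1/4 + 1/16 = 5/16 = 0.3125.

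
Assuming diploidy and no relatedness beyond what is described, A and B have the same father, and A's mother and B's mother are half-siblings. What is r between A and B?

0.3125

Relatedness sums over independent paths through distinct common ancestors.
A and B are related in two ways: half-sibs through their shared father (r = 1/4) and half first cousins through their mothers (r = 1/16).
r = 1/4 + 1/16 = 0.3125.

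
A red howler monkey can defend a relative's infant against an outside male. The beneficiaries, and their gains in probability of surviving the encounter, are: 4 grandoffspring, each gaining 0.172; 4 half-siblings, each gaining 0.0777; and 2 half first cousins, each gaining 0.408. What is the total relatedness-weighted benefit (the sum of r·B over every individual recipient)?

0.3007

r to a grandoffspring = 0.25 (two parent–offspring links: r = (1/2)^2 = 1/4).
r to a half-sibling = 0.25 (half-sibs share one parent — one path of length 2: r = (1/2)^2 = 1/4).
r to a half first cousin = 0.0625 (half first cousins share one grandparent — one path of length 4: r = (1/2)^4 = 1/16).
Summing one r·B term per recipient: 4·0.25·0.172 + 4·0.25·0.0777 + 2·0.0625·0.408 = 0.3007.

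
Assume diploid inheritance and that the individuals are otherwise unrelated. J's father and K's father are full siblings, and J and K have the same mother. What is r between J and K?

With two independent routes of shared ancestry, r is the sum of the two contributions.
J and K are related in two ways: first cousins through their fathers (r = 1/8) and half-sibs through their shared mother (r = 1/4).
r = 1/8 + 1/4 = 3/8 = 0.375.

0.375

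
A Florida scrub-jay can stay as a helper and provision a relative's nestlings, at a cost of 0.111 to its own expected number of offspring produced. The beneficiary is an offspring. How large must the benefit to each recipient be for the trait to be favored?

0.222

r to an offspring = 1/2 (one parent–offspring link: r = (1/2)^1 = 1/2).
Hamilton's rule with n recipients of equal r: n·r·B > C, so B > C/(n·r) = 0.111/(1·0.5) = 0.222.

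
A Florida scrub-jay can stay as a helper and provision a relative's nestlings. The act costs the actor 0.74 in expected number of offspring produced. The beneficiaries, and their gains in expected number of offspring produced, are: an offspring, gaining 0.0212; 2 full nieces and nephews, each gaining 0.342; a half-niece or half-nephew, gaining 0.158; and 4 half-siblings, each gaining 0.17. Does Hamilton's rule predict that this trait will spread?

Hamilton's rule: the trait is favored when the sum of r·B over every recipient exceeds the actor's cost C.
r to an offspring = 1/2 (one parent–offspring link: r = (1/2)^1 = 1/2).
r to a full niece or nephew = 0.25 (full aunt/uncle↔niece/nephew: two paths of length 3 through the shared grandparent pair: r = 2·(1/2)^3 = 1/4).
r to a half-niece or half-nephew = 1/8 (half-aunt/uncle↔niece/nephew: one path of length 3: r = (1/2)^3 = 1/8).
r to a half-sibling = 1/4 (half-sibs share one parent — one path of length 2: r = (1/2)^2 = 1/4).
Summing one r·B term per recipient: 1·0.5·0.0212 + 2·0.25·0.342 + 1·0.125·0.158 + 4·0.25·0.17 = 0.37135.
0.37135 < 0.74: the indirect benefit is less than the cost.

No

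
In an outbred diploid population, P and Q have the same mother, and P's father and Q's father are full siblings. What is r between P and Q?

Independent pedigree routes through distinct common ancestors add.
P and Q are related in two ways: half-sibs through their shared mother (r = 1/4) and first cousins through their fathers (r = 1/8).
r = 1/4 + 1/8 = 3/8 = 0.375.

0.375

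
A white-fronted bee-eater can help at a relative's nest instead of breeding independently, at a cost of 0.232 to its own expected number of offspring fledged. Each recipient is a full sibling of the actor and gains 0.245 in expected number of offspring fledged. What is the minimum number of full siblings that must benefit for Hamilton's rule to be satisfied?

r to a full sibling = 0.5 (full sibs share both parents — two paths of length 2: r = 2·(1/2)^2 = 1/2).
Hamilton's rule: n·r·B > C  ⇒  n > C/(r·B) = 0.232/(0.5·0.245) = 1.894.
The smallest integer exceeding 1.894 is 2.

2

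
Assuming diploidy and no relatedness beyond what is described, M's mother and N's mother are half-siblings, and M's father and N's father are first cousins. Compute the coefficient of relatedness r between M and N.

0.09375

With two independent routes of shared ancestry, r is the sum of the two contributions.
M and N are related in two ways: half first cousins through their mothers (r = 1/16) and second cousins through their fathers (r = 1/32).
r = 1/16 + 1/32 = 3/32 = 0.09375.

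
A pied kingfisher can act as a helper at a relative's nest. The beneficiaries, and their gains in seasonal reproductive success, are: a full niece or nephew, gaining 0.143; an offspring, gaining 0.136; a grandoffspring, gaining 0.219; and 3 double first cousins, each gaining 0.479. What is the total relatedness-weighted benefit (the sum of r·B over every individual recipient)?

r to a full niece or nephew = 0.25 (full aunt/uncle↔niece/nephew: two paths of length 3 through the shared grandparent pair: r = 2·(1/2)^3 = 1/4).
r to an offspring = 1/2 (one parent–offspring link: r = (1/2)^1 = 1/2).
r to a grandoffspring = 1/4 (two parent–offspring links: r = (1/2)^2 = 1/4).
r to a double first cousin = 0.25 (double first cousins share both grandparent pairs — four paths of length 4: r = 4·(1/2)^4 = 1/4).
Summing one r·B term per recipient: 1·0.25·0.143 + 1·0.5·0.136 + 1·0.25·0.219 + 3·0.25·0.479 = 0.51775.

0.51775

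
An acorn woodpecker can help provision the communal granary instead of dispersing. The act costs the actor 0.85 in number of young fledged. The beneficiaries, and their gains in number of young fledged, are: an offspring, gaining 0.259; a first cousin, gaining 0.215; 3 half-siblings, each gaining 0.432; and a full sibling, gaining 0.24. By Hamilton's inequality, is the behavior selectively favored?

No

Hamilton's rule: the trait is favored when the sum of r·B over every recipient exceeds the actor's cost C.
r to an offspring = 1/2 (one parent–offspring link: r = (1/2)^1 = 1/2).
r to a first cousin = 1/8 (first cousins share one grandparent pair — two paths of length 4: r = 2·(1/2)^4 = 1/8).
r to a half-sibling = 0.25 (half-sibs share one parent — one path of length 2: r = (1/2)^2 = 1/4).
r to a full sibling = 1/2 (full sibs share both parents — two paths of length 2: r = 2·(1/2)^2 = 1/2).
Summing one r·B term per recipient: 1·0.5·0.259 + 1·0.125·0.215 + 3·0.25·0.432 + 1·0.5·0.24 = 0.600375.
0.600375 < 0.85: the indirect benefit is less than the cost.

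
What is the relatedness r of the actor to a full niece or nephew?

0.25

Each parent–offspring link contributes a factor of 1/2, and independent paths through distinct common ancestors add.
Full aunt/uncle↔niece/nephew: two paths of length 3 through the shared grandparent pair: r = 2·(1/2)^3 = 1/4.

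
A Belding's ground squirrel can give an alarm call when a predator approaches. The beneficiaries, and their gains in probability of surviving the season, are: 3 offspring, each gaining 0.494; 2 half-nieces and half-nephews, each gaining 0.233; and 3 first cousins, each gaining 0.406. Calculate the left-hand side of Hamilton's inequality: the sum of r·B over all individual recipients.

0.9515

r to an offspring = 1/2 (one parent–offspring link: r = (1/2)^1 = 1/2).
r to a half-niece or half-nephew = 0.125 (half-aunt/uncle↔niece/nephew: one path of length 3: r = (1/2)^3 = 1/8).
r to a first cousin = 0.125 (first cousins share one grandparent pair — two paths of length 4: r = 2·(1/2)^4 = 1/8).
Summing one r·B term per recipient: 3·0.5·0.494 + 2·0.125·0.233 + 3·0.125·0.406 = 0.9515.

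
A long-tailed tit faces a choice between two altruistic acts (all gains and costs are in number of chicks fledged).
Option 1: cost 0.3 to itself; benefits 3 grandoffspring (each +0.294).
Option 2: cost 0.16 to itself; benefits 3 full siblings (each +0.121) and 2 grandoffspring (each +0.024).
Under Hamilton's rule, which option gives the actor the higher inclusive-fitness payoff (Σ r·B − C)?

Option 1: r to a grandoffspring = 0.25.
Option 1: Σ r·B − C = (3·0.25·0.294) − 0.3 = -0.0795.
Option 2: r to a full sibling = 0.5.
Option 2: r to a grandoffspring = 0.25.
Option 2: Σ r·B − C = (3·0.5·0.121 + 2·0.25·0.024) − 0.16 = 0.0335.
Option 2 has the higher net inclusive-fitness payoff.

Option 2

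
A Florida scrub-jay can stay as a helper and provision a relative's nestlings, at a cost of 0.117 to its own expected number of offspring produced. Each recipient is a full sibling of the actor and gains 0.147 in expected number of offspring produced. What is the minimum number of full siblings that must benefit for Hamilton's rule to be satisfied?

2

r to a full sibling = 1/2 (full sibs share both parents — two paths of length 2: r = 2·(1/2)^2 = 1/2).
Hamilton's rule: n·r·B > C  ⇒  n > C/(r·B) = 0.117/(0.5·0.147) = 1.592.
The smallest integer exceeding 1.592 is 2.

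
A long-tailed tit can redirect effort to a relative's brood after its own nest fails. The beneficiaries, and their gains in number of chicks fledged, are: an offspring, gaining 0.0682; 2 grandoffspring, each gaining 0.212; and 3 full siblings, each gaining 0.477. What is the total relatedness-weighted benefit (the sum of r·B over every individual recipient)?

0.8556

r to an offspring = 1/2 (one parent–offspring link: r = (1/2)^1 = 1/2).
r to a grandoffspring = 1/4 (two parent–offspring links: r = (1/2)^2 = 1/4).
r to a full sibling = 0.5 (full sibs share both parents — two paths of length 2: r = 2·(1/2)^2 = 1/2).
Summing one r·B term per recipient: 1·0.5·0.0682 + 2·0.25·0.212 + 3·0.5·0.477 = 0.8556.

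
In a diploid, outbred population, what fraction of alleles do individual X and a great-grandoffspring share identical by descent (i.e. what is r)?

0.125

Each parent–offspring link contributes a factor of 1/2, and independent paths through distinct common ancestors add.
Three parent–offspring links: r = (1/2)^3 = 1/8.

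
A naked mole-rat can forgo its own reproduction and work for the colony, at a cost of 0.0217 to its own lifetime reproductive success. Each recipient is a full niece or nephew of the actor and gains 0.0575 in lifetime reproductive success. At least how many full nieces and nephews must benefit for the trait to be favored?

r to a full niece or nephew = 0.25 (full aunt/uncle↔niece/nephew: two paths of length 3 through the shared grandparent pair: r = 2·(1/2)^3 = 1/4).
Hamilton's rule: n·r·B > C  ⇒  n > C/(r·B) = 0.0217/(0.25·0.0575) = 1.51.
The smallest integer exceeding 1.51 is 2.

2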